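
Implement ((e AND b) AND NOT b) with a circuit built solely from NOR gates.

((((e NOR e) NOR (b NOR b)) NOR ((e NOR e) NOR (b NOR b))) NOR ((b NOR b) NOR (b NOR b)))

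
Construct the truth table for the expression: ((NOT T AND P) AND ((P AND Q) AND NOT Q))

T | Q | P | Output
------------------
0 | 0 | 0 | 0
0 | 0 | 1 | 0
0 | 1 | 0 | 0
0 | 1 | 1 | 0
1 | 0 | 0 | 0
1 | 0 | 1 | 0
1 | 1 | 0 | 0
1 | 1 | 1 | 0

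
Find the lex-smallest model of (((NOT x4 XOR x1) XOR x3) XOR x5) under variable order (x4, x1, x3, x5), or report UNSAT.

x4=0, x1=0, x3=0, x5=0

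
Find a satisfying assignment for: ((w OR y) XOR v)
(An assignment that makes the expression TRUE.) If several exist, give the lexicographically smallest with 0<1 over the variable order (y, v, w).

y=0, v=0, w=1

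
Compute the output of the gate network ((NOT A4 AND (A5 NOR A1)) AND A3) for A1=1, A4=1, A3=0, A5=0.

Substituting: ((NOT 1 AND (0 NOR 1)) AND 0)
= 0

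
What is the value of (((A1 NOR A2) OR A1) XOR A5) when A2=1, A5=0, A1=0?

Substituting: (((0 NOR 1) OR 0) XOR 0)
= 0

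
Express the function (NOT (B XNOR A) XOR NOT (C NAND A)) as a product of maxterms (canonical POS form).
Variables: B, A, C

ΠM(0, 1, 3, 6) = (B OR A OR C) AND (B OR A OR NOT C) AND (B OR NOT A OR NOT C) AND (NOT B OR NOT A OR C)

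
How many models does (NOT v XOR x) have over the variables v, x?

Satisfying assignments: (0,0), (1,1)
Count: 2 out of 4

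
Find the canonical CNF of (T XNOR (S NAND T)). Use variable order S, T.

(S OR T) AND (NOT S OR T) AND (NOT S OR NOT T)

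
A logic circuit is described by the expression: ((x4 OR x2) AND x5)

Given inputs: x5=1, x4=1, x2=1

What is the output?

Substituting: ((1 OR 1) AND 1)
= 1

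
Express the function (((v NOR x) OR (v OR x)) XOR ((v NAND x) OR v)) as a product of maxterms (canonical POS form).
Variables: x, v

ΠM(0, 1, 2, 3) = (x OR v) AND (x OR NOT v) AND (NOT x OR v) AND (NOT x OR NOT v)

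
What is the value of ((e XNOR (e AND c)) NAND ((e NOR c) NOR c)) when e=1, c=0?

Substituting: ((1 XNOR (1 AND 0)) NAND ((1 NOR 0) NOR 0))
= 1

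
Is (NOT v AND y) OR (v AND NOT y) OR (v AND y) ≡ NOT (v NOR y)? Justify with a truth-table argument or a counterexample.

Yes, they are equivalent — the two output columns agree on all 4 assignments:
v | y | Expression 1 | Expression 2
-----------------------------------
0 | 0 | 0 | 0
0 | 1 | 1 | 1
1 | 0 | 1 | 1
1 | 1 | 1 | 1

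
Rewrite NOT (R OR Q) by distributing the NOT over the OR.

NOT R AND NOT Q
De Morgan's: NOT(OR of terms) = AND of negations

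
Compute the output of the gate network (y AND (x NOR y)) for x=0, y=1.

Substituting: (1 AND (0 NOR 1))
= 0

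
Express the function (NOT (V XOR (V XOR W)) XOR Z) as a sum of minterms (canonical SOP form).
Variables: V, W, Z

Σm(0, 3, 4, 7) = (NOT V AND NOT W AND NOT Z) OR (NOT V AND W AND Z) OR (V AND NOT W AND NOT Z) OR (V AND W AND Z)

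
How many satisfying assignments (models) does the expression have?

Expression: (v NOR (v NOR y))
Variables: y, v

Satisfying assignments: (1,0)
Count: 1 out of 4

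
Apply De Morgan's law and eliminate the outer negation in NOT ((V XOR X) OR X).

NOT (V XOR X) AND NOT X
De Morgan's: NOT(OR of terms) = AND of negations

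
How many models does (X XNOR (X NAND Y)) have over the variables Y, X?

Satisfying assignments: (0,1)
Count: 1 out of 4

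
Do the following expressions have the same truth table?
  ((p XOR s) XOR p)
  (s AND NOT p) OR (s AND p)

Yes, they are equivalent — the two output columns agree on all 4 assignments:
s | p | Expression 1 | Expression 2
-----------------------------------
0 | 0 | 0 | 0
0 | 1 | 0 | 0
1 | 0 | 1 | 1
1 | 1 | 1 | 1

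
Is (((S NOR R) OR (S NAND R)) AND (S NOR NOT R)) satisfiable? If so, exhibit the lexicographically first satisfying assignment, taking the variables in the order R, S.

R=1, S=0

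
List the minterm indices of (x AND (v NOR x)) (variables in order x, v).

Σm() = FALSE (no minterms)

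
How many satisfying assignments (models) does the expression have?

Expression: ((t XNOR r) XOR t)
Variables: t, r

Satisfying assignments: (0,0), (1,0)
Count: 2 out of 4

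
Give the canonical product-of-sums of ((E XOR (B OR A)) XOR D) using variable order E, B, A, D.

ΠM(0, 3, 5, 7, 9, 10, 12, 14) = (E OR B OR A OR D) AND (E OR B OR NOT A OR NOT D) AND (E OR NOT B OR A OR NOT D) AND (E OR NOT B OR NOT A OR NOT D) AND (NOT E OR B OR A OR NOT D) AND (NOT E OR B OR NOT A OR D) AND (NOT E OR NOT B OR A OR D) AND (NOT E OR NOT B OR NOT A OR D)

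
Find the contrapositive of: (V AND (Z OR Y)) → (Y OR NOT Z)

Contrapositive: NOT (Y OR NOT Z) → NOT (V AND (Z OR Y))
Note: A statement and its contrapositive are logically equivalent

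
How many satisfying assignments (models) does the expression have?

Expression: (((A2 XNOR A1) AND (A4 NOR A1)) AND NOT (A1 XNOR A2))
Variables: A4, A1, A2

No assignment satisfies the expression.
Count: 0 out of 8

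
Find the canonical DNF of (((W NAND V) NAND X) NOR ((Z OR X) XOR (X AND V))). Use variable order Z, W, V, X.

(NOT Z AND NOT W AND V AND X) OR (Z AND NOT W AND V AND X)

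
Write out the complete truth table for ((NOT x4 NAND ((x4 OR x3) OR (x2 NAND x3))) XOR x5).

x5 | x4 | x2 | x3 | Output
--------------------------
0 | 0 | 0 | 0 | 0
0 | 0 | 0 | 1 | 0
0 | 0 | 1 | 0 | 0
0 | 0 | 1 | 1 | 0
0 | 1 | 0 | 0 | 1
0 | 1 | 0 | 1 | 1
0 | 1 | 1 | 0 | 1
0 | 1 | 1 | 1 | 1
1 | 0 | 0 | 0 | 1
1 | 0 | 0 | 1 | 1
1 | 0 | 1 | 0 | 1
1 | 0 | 1 | 1 | 1
1 | 1 | 0 | 0 | 0
1 | 1 | 0 | 1 | 0
1 | 1 | 1 | 0 | 0
1 | 1 | 1 | 1 | 0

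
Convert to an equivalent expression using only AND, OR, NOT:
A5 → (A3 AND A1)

NOT A5 OR (A3 AND A1)
(Implication elimination: A → B = NOT A OR B)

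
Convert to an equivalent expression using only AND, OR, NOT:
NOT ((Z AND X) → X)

(Z AND X) AND NOT X
(Negated implication: NOT(A → B) = A AND NOT B)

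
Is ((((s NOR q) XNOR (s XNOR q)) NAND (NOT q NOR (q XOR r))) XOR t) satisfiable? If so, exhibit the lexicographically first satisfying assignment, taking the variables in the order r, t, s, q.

r=0, t=0, s=0, q=0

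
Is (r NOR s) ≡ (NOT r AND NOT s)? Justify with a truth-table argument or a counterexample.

Yes, they are equivalent — the two output columns agree on all 4 assignments:
r | s | Expression 1 | Expression 2
-----------------------------------
0 | 0 | 1 | 1
0 | 1 | 0 | 0
1 | 0 | 0 | 0
1 | 1 | 0 | 0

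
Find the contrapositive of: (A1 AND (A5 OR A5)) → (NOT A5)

Contrapositive: A5 → NOT (A1 AND (A5 OR A5))
Note: A statement and its contrapositive are logically equivalent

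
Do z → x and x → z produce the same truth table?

No, Converse is not equivalent to original (counterexample: z=0, x=1)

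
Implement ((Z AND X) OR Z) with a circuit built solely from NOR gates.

((((Z NOR Z) NOR (X NOR X)) NOR Z) NOR (((Z NOR Z) NOR (X NOR X)) NOR Z))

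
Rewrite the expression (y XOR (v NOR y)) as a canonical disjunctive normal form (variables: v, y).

(NOT v AND NOT y) OR (NOT v AND y) OR (v AND y)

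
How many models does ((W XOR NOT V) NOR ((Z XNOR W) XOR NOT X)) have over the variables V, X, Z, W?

Satisfying assignments: (0,0,1,1), (0,1,0,1), (1,0,0,0), (1,1,1,0)
Count: 4 out of 16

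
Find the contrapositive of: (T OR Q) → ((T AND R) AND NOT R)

Contrapositive: NOT ((T AND R) AND NOT R) → NOT (T OR Q)
Note: A statement and its contrapositive are logically equivalent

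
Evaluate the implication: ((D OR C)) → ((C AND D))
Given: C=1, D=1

Antecedent ((D OR C)) = 1; consequent ((C AND D)) = 1.
1 → 1 = 1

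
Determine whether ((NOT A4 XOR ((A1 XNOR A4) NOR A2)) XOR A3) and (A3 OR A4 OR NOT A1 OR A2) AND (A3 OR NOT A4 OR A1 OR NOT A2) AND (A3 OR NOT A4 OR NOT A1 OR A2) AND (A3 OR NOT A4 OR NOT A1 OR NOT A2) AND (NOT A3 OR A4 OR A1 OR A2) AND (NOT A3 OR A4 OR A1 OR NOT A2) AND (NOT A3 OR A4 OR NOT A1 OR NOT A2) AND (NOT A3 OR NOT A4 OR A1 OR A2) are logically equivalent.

Yes, they are equivalent — the two output columns agree on all 16 assignments:
A3 | A4 | A1 | A2 | Expression 1 | Expression 2
-----------------------------------------------
0 | 0 | 0 | 0 | 1 | 1
0 | 0 | 0 | 1 | 1 | 1
0 | 0 | 1 | 0 | 0 | 0
0 | 0 | 1 | 1 | 1 | 1
0 | 1 | 0 | 0 | 1 | 1
0 | 1 | 0 | 1 | 0 | 0
0 | 1 | 1 | 0 | 0 | 0
0 | 1 | 1 | 1 | 0 | 0
1 | 0 | 0 | 0 | 0 | 0
1 | 0 | 0 | 1 | 0 | 0
1 | 0 | 1 | 0 | 1 | 1
1 | 0 | 1 | 1 | 0 | 0
1 | 1 | 0 | 0 | 0 | 0
1 | 1 | 0 | 1 | 1 | 1
1 | 1 | 1 | 0 | 1 | 1
1 | 1 | 1 | 1 | 1 | 1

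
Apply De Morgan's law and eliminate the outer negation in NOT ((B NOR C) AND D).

NOT (B NOR C) OR NOT D
De Morgan's: NOT(AND of terms) = OR of negations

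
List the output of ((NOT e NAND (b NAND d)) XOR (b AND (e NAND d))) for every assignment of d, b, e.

d | b | e | Output
------------------
0 | 0 | 0 | 0
0 | 0 | 1 | 1
0 | 1 | 0 | 1
0 | 1 | 1 | 0
1 | 0 | 0 | 0
1 | 0 | 1 | 1
1 | 1 | 0 | 0
1 | 1 | 1 | 1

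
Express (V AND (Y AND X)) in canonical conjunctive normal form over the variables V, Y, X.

(V OR Y OR X) AND (V OR Y OR NOT X) AND (V OR NOT Y OR X) AND (V OR NOT Y OR NOT X) AND (NOT V OR Y OR X) AND (NOT V OR Y OR NOT X) AND (NOT V OR NOT Y OR X)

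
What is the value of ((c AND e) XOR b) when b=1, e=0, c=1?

Substituting: ((1 AND 0) XOR 1)
= 1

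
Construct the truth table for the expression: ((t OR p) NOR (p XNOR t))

t | p | Output
--------------
0 | 0 | 0
0 | 1 | 0
1 | 0 | 0
1 | 1 | 0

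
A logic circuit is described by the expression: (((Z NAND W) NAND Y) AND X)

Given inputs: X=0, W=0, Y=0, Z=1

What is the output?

Substituting: (((1 NAND 0) NAND 0) AND 0)
= 0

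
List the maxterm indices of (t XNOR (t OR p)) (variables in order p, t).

ΠM(2) = (NOT p OR t)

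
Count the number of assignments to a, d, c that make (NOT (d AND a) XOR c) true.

Satisfying assignments: (0,0,0), (0,1,0), (1,0,0), (1,1,1)
Count: 4 out of 8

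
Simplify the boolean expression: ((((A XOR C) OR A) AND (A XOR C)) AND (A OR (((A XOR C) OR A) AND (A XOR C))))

By absorption (E AND (E OR v) = E) then absorption (E AND (E OR v) = E):
= (A XOR C)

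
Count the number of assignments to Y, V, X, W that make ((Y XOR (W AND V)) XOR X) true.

Satisfying assignments: (0,0,1,0), (0,0,1,1), (0,1,0,1), (0,1,1,0), (1,0,0,0), (1,0,0,1), (1,1,0,0), (1,1,1,1)
Count: 8 out of 16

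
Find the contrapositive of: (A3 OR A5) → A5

Contrapositive: NOT A5 → NOT (A3 OR A5)
Note: A statement and its contrapositive are logically equivalent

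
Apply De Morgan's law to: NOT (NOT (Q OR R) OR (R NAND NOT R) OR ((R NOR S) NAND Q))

(Q OR R) AND NOT (R NAND NOT R) AND NOT ((R NOR S) NAND Q)
De Morgan's: NOT(OR of terms) = AND of negations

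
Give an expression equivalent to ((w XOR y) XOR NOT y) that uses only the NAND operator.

((((w NAND (w NAND y)) NAND (y NAND (w NAND y))) NAND (((w NAND (w NAND y)) NAND (y NAND (w NAND y))) NAND (y NAND y))) NAND ((y NAND y) NAND (((w NAND (w NAND y)) NAND (y NAND (w NAND y))) NAND (y NAND y))))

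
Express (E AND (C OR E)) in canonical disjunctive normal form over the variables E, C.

(E AND NOT C) OR (E AND C)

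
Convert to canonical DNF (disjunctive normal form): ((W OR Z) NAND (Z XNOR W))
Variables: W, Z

(NOT W AND NOT Z) OR (NOT W AND Z) OR (W AND NOT Z)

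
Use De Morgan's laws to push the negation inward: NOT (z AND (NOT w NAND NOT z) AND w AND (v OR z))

NOT z OR NOT (NOT w NAND NOT z) OR NOT w OR NOT (v OR z)
De Morgan's: NOT(AND of terms) = OR of negations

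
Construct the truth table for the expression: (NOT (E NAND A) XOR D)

A | E | D | Output
------------------
0 | 0 | 0 | 0
0 | 0 | 1 | 1
0 | 1 | 0 | 0
0 | 1 | 1 | 1
1 | 0 | 0 | 0
1 | 0 | 1 | 1
1 | 1 | 0 | 1
1 | 1 | 1 | 0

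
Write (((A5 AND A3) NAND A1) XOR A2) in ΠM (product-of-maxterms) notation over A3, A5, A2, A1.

ΠM(2, 3, 6, 7, 10, 11, 13, 14) = (A3 OR A5 OR NOT A2 OR A1) AND (A3 OR A5 OR NOT A2 OR NOT A1) AND (A3 OR NOT A5 OR NOT A2 OR A1) AND (A3 OR NOT A5 OR NOT A2 OR NOT A1) AND (NOT A3 OR A5 OR NOT A2 OR A1) AND (NOT A3 OR A5 OR NOT A2 OR NOT A1) AND (NOT A3 OR NOT A5 OR A2 OR NOT A1) AND (NOT A3 OR NOT A5 OR NOT A2 OR A1)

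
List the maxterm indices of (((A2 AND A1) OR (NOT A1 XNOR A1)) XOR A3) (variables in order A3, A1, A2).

ΠM(0, 1, 2, 7) = (A3 OR A1 OR A2) AND (A3 OR A1 OR NOT A2) AND (A3 OR NOT A1 OR A2) AND (NOT A3 OR NOT A1 OR NOT A2)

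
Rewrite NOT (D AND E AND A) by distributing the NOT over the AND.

NOT D OR NOT E OR NOT A
De Morgan's: NOT(AND of terms) = OR of negations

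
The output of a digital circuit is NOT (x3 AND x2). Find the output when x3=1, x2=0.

Substituting: NOT (1 AND 0)
= 1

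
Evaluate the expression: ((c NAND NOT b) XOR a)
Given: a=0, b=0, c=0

Substituting: ((0 NAND NOT 0) XOR 0)
= 1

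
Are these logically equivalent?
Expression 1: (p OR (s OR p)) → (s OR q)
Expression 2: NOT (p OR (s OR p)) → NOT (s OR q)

No, Inverse is not equivalent to original (counterexample: q=0, p=1, s=0)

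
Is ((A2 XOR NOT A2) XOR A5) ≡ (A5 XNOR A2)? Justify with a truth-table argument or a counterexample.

No. Counterexample: with A5=0, A2=1, Expression 1 = 1 but Expression 2 = 0.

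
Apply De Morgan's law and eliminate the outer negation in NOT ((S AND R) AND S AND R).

NOT (S AND R) OR NOT S OR NOT R
De Morgan's: NOT(AND of terms) = OR of negations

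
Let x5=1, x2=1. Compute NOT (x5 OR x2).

Substituting: NOT (1 OR 1)
= 0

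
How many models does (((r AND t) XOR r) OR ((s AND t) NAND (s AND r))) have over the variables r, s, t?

Satisfying assignments: (0,0,0), (0,0,1), (0,1,0), (0,1,1), (1,0,0), (1,0,1), (1,1,0)
Count: 7 out of 8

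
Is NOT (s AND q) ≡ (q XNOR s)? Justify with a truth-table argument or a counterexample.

No. Counterexample: with q=0, s=1, Expression 1 = 1 but Expression 2 = 0.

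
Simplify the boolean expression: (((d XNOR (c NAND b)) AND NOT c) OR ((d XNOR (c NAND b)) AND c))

By distribution ((E AND v) OR (E AND NOT v) = E):
= (d XNOR (c NAND b))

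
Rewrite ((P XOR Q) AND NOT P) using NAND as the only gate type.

((((P NAND (P NAND Q)) NAND (Q NAND (P NAND Q))) NAND (P NAND P)) NAND (((P NAND (P NAND Q)) NAND (Q NAND (P NAND Q))) NAND (P NAND P)))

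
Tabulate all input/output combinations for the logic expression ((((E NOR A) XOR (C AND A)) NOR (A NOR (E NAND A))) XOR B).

A | C | E | B | Output
----------------------
0 | 0 | 0 | 0 | 0
0 | 0 | 0 | 1 | 1
0 | 0 | 1 | 0 | 1
0 | 0 | 1 | 1 | 0
0 | 1 | 0 | 0 | 0
0 | 1 | 0 | 1 | 1
0 | 1 | 1 | 0 | 1
0 | 1 | 1 | 1 | 0
1 | 0 | 0 | 0 | 1
1 | 0 | 0 | 1 | 0
1 | 0 | 1 | 0 | 1
1 | 0 | 1 | 1 | 0
1 | 1 | 0 | 0 | 0
1 | 1 | 0 | 1 | 1
1 | 1 | 1 | 0 | 0
1 | 1 | 1 | 1 | 1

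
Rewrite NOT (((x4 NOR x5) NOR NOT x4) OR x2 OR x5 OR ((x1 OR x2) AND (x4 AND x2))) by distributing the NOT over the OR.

NOT ((x4 NOR x5) NOR NOT x4) AND NOT x2 AND NOT x5 AND NOT ((x1 OR x2) AND (x4 AND x2))
De Morgan's: NOT(OR of terms) = AND of negations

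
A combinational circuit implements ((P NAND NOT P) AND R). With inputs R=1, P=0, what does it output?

Substituting: ((0 NAND NOT 0) AND 1)
= 1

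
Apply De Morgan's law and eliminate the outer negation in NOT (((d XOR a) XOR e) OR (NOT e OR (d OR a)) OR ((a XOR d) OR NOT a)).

NOT ((d XOR a) XOR e) AND NOT (NOT e OR (d OR a)) AND NOT ((a XOR d) OR NOT a)
De Morgan's: NOT(OR of terms) = AND of negations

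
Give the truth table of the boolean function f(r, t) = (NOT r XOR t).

r | t | Output
--------------
0 | 0 | 1
0 | 1 | 0
1 | 0 | 0
1 | 1 | 1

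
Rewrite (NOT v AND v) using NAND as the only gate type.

(((v NAND v) NAND v) NAND ((v NAND v) NAND v))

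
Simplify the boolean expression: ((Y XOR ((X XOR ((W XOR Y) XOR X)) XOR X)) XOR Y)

By XOR self-cancellation ((E XOR v) XOR v = E) then XOR self-cancellation ((E XOR v) XOR v = E):
= ((W XOR Y) XOR X)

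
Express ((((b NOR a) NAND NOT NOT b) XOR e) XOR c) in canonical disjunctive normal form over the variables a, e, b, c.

(NOT a AND NOT e AND NOT b AND NOT c) OR (NOT a AND NOT e AND b AND NOT c) OR (NOT a AND e AND NOT b AND c) OR (NOT a AND e AND b AND c) OR (a AND NOT e AND NOT b AND NOT c) OR (a AND NOT e AND b AND NOT c) OR (a AND e AND NOT b AND c) OR (a AND e AND b AND c)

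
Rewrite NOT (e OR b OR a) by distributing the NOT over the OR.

NOT e AND NOT b AND NOT a
De Morgan's: NOT(OR of terms) = AND of negations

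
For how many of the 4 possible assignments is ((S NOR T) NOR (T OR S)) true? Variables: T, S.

No assignment satisfies the expression.
Count: 0 out of 4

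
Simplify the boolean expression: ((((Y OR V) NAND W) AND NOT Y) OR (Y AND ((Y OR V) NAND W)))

By distribution ((E AND v) OR (E AND NOT v) = E):
= ((Y OR V) NAND W)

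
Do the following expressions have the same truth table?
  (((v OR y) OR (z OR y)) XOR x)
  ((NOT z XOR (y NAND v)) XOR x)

No. Counterexample: with v=0, y=1, x=0, z=0, Expression 1 = 1 but Expression 2 = 0.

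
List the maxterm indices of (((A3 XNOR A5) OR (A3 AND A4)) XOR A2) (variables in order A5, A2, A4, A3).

ΠM(1, 4, 6, 7, 8, 10, 13, 15) = (A5 OR A2 OR A4 OR NOT A3) AND (A5 OR NOT A2 OR A4 OR A3) AND (A5 OR NOT A2 OR NOT A4 OR A3) AND (A5 OR NOT A2 OR NOT A4 OR NOT A3) AND (NOT A5 OR A2 OR A4 OR A3) AND (NOT A5 OR A2 OR NOT A4 OR A3) AND (NOT A5 OR NOT A2 OR A4 OR NOT A3) AND (NOT A5 OR NOT A2 OR NOT A4 OR NOT A3)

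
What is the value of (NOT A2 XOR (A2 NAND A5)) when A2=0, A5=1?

Substituting: (NOT 0 XOR (0 NAND 1))
= 0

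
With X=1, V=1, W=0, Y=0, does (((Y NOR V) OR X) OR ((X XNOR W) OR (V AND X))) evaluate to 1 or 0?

Substituting: (((0 NOR 1) OR 1) OR ((1 XNOR 0) OR (1 AND 1)))
= 1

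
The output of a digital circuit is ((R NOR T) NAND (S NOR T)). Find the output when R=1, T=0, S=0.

Substituting: ((1 NOR 0) NAND (0 NOR 0))
= 1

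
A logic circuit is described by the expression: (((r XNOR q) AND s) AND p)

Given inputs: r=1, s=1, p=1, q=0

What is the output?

Substituting: (((1 XNOR 0) AND 1) AND 1)
= 0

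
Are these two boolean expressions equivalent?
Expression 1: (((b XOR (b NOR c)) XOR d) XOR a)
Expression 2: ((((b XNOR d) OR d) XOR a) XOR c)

No. Counterexample: with d=0, b=1, a=0, c=0, Expression 1 = 1 but Expression 2 = 0.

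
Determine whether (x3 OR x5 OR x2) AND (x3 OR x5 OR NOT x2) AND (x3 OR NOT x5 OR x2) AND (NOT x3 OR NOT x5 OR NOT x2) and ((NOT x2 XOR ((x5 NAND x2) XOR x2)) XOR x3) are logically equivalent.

Yes, they are equivalent — the two output columns agree on all 8 assignments:
x3 | x5 | x2 | Expression 1 | Expression 2
------------------------------------------
0 | 0 | 0 | 0 | 0
0 | 0 | 1 | 0 | 0
0 | 1 | 0 | 0 | 0
0 | 1 | 1 | 1 | 1
1 | 0 | 0 | 1 | 1
1 | 0 | 1 | 1 | 1
1 | 1 | 0 | 1 | 1
1 | 1 | 1 | 0 | 0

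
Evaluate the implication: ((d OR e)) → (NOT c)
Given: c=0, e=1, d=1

Antecedent ((d OR e)) = 1; consequent (NOT c) = 1.
1 → 1 = 1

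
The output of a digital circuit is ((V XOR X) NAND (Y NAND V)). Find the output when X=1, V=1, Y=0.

Substituting: ((1 XOR 1) NAND (0 NAND 1))
= 1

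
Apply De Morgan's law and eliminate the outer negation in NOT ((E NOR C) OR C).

NOT (E NOR C) AND NOT C
De Morgan's: NOT(OR of terms) = AND of negations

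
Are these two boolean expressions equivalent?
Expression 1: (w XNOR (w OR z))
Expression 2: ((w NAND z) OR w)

No. Counterexample: with z=1, w=0, Expression 1 = 0 but Expression 2 = 1.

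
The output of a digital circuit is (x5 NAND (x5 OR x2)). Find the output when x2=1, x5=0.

Substituting: (0 NAND (0 OR 1))
= 1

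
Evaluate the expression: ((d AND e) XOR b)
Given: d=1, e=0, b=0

Substituting: ((1 AND 0) XOR 0)
= 0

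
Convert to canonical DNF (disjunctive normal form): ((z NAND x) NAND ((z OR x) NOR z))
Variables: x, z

(NOT x AND z) OR (x AND NOT z) OR (x AND z)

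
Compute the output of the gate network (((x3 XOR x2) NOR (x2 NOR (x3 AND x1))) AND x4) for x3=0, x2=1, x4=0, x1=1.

Substituting: (((0 XOR 1) NOR (1 NOR (0 AND 1))) AND 0)
= 0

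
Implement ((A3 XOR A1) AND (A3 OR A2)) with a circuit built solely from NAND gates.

((((A3 NAND (A3 NAND A1)) NAND (A1 NAND (A3 NAND A1))) NAND ((A3 NAND A3) NAND (A2 NAND A2))) NAND (((A3 NAND (A3 NAND A1)) NAND (A1 NAND (A3 NAND A1))) NAND ((A3 NAND A3) NAND (A2 NAND A2))))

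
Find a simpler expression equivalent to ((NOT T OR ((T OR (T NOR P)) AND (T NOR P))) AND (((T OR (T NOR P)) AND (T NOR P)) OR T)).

By distribution ((E OR v) AND (E OR NOT v) = E) then absorption (E AND (E OR v) = E):
= (T NOR P)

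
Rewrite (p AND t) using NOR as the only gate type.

((p NOR p) NOR (t NOR t))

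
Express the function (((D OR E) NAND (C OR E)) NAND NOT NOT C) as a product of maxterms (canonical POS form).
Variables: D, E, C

ΠM(1) = (D OR E OR NOT C)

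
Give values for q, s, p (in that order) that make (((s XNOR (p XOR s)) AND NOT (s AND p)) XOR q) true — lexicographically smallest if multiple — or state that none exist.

q=0, s=0, p=0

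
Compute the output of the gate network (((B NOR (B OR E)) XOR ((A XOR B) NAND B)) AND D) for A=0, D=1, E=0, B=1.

Substituting: (((1 NOR (1 OR 0)) XOR ((0 XOR 1) NAND 1)) AND 1)
= 0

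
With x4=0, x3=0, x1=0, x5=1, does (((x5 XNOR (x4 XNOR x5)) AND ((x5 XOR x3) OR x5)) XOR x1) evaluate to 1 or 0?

Substituting: (((1 XNOR (0 XNOR 1)) AND ((1 XOR 0) OR 1)) XOR 0)
= 0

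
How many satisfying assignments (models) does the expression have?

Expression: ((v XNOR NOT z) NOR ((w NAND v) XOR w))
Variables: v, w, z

Satisfying assignments: (0,1,0)
Count: 1 out of 8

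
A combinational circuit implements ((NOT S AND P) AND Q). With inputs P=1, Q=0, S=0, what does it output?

Substituting: ((NOT 0 AND 1) AND 0)
= 0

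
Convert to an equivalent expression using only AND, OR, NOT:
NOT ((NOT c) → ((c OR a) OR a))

(NOT c) AND NOT ((c OR a) OR a)
(Negated implication: NOT(A → B) = A AND NOT B)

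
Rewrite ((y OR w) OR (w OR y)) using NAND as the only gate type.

((((y NAND y) NAND (w NAND w)) NAND ((y NAND y) NAND (w NAND w))) NAND (((w NAND w) NAND (y NAND y)) NAND ((w NAND w) NAND (y NAND y))))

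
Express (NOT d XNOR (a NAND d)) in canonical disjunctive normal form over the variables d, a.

(NOT d AND NOT a) OR (NOT d AND a) OR (d AND a)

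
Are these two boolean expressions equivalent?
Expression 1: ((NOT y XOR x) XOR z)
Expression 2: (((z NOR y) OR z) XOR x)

No. Counterexample: with x=0, y=0, z=1, Expression 1 = 0 but Expression 2 = 1.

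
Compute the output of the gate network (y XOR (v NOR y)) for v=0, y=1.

Substituting: (1 XOR (0 NOR 1))
= 1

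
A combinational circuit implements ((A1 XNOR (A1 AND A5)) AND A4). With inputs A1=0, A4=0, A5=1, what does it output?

Substituting: ((0 XNOR (0 AND 1)) AND 0)
= 0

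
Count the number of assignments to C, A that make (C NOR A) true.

Satisfying assignments: (0,0)
Count: 1 out of 4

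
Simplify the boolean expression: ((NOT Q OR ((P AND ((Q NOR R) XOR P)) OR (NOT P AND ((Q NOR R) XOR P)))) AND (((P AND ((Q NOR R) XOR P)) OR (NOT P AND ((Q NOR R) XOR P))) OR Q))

By distribution ((E OR v) AND (E OR NOT v) = E) then distribution ((E AND v) OR (E AND NOT v) = E):
= ((Q NOR R) XOR P)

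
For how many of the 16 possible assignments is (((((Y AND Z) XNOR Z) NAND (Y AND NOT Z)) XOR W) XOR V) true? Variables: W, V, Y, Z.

Satisfying assignments: (0,0,0,0), (0,0,0,1), (0,0,1,1), (0,1,1,0), (1,0,1,0), (1,1,0,0), (1,1,0,1), (1,1,1,1)
Count: 8 out of 16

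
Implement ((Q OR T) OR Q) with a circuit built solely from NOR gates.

((((Q NOR T) NOR (Q NOR T)) NOR Q) NOR (((Q NOR T) NOR (Q NOR T)) NOR Q))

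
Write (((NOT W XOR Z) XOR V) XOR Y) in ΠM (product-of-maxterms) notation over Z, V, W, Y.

ΠM(1, 2, 4, 7, 8, 11, 13, 14) = (Z OR V OR W OR NOT Y) AND (Z OR V OR NOT W OR Y) AND (Z OR NOT V OR W OR Y) AND (Z OR NOT V OR NOT W OR NOT Y) AND (NOT Z OR V OR W OR Y) AND (NOT Z OR V OR NOT W OR NOT Y) AND (NOT Z OR NOT V OR W OR NOT Y) AND (NOT Z OR NOT V OR NOT W OR Y)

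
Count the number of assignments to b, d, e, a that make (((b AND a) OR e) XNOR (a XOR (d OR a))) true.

Satisfying assignments: (0,0,0,0), (0,0,0,1), (0,1,0,1), (0,1,1,0), (1,0,0,0), (1,1,1,0)
Count: 6 out of 16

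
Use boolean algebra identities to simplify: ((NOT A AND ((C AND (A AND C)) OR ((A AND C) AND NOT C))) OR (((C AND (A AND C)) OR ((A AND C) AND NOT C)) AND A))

By distribution ((E AND v) OR (E AND NOT v) = E) then distribution ((E AND v) OR (E AND NOT v) = E):
= (A AND C)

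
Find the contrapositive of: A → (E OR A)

Contrapositive: NOT (E OR A) → NOT A
Note: A statement and its contrapositive are logically equivalent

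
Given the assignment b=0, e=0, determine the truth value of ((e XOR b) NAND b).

Substituting: ((0 XOR 0) NAND 0)
= 1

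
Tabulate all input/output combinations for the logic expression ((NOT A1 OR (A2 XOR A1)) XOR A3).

A2 | A3 | A1 | Output
---------------------
0 | 0 | 0 | 1
0 | 0 | 1 | 1
0 | 1 | 0 | 0
0 | 1 | 1 | 0
1 | 0 | 0 | 1
1 | 0 | 1 | 0
1 | 1 | 0 | 0
1 | 1 | 1 | 1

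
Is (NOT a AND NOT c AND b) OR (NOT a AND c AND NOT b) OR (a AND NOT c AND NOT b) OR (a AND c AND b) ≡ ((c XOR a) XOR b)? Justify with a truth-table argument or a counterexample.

Yes, they are equivalent — the two output columns agree on all 8 assignments:
a | c | b | Expression 1 | Expression 2
---------------------------------------
0 | 0 | 0 | 0 | 0
0 | 0 | 1 | 1 | 1
0 | 1 | 0 | 1 | 1
0 | 1 | 1 | 0 | 0
1 | 0 | 0 | 1 | 1
1 | 0 | 1 | 0 | 0
1 | 1 | 0 | 0 | 0
1 | 1 | 1 | 1 | 1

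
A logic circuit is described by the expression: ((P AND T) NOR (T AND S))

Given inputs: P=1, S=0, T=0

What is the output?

Substituting: ((1 AND 0) NOR (0 AND 0))
= 1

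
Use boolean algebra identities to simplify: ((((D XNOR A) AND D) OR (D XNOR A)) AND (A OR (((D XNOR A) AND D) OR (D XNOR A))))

By absorption (E AND (E OR v) = E) then absorption (E OR (E AND v) = E):
= (D XNOR A)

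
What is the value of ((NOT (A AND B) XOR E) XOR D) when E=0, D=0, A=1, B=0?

Substituting: ((NOT (1 AND 0) XOR 0) XOR 0)
= 1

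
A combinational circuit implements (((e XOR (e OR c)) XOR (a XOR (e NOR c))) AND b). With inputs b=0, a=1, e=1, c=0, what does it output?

Substituting: (((1 XOR (1 OR 0)) XOR (1 XOR (1 NOR 0))) AND 0)
= 0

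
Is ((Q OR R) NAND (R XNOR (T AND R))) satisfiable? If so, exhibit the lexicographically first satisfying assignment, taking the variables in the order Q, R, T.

Q=0, R=0, T=0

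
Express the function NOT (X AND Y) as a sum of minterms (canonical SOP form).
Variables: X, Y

Σm(0, 1, 2) = (NOT X AND NOT Y) OR (NOT X AND Y) OR (X AND NOT Y)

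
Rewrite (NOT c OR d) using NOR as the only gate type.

(((c NOR c) NOR d) NOR ((c NOR c) NOR d))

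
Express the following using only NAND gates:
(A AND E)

((A NAND E) NAND (A NAND E))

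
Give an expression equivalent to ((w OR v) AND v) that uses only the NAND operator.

((((w NAND w) NAND (v NAND v)) NAND v) NAND (((w NAND w) NAND (v NAND v)) NAND v))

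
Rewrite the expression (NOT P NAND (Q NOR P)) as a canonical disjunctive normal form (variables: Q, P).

(NOT Q AND P) OR (Q AND NOT P) OR (Q AND P)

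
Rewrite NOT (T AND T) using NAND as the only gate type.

(((T NAND T) NAND (T NAND T)) NAND ((T NAND T) NAND (T NAND T)))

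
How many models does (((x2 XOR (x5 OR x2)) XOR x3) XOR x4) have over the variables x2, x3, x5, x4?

Satisfying assignments: (0,0,0,1), (0,0,1,0), (0,1,0,0), (0,1,1,1), (1,0,0,1), (1,0,1,1), (1,1,0,0), (1,1,1,0)
Count: 8 out of 16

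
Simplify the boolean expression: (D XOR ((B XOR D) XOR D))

By XOR self-cancellation ((E XOR v) XOR v = E):
= (B XOR D)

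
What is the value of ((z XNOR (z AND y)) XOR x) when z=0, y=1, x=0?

Substituting: ((0 XNOR (0 AND 1)) XOR 0)
= 1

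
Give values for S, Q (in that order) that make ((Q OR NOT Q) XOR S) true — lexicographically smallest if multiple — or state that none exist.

S=0, Q=0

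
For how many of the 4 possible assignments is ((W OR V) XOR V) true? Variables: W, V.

Satisfying assignments: (1,0)
Count: 1 out of 4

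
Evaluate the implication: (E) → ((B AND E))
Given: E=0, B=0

Antecedent (E) = 0; consequent ((B AND E)) = 0.
0 → 0 = 1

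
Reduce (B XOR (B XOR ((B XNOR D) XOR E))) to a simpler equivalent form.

By XOR self-cancellation ((E XOR v) XOR v = E):
= ((B XNOR D) XOR E)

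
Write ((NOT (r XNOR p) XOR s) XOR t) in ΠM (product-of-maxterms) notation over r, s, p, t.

ΠM(0, 3, 5, 6, 9, 10, 12, 15) = (r OR s OR p OR t) AND (r OR s OR NOT p OR NOT t) AND (r OR NOT s OR p OR NOT t) AND (r OR NOT s OR NOT p OR t) AND (NOT r OR s OR p OR NOT t) AND (NOT r OR s OR NOT p OR t) AND (NOT r OR NOT s OR p OR t) AND (NOT r OR NOT s OR NOT p OR NOT t)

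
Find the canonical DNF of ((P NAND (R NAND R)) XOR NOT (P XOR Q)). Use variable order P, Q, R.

(NOT P AND Q AND NOT R) OR (NOT P AND Q AND R) OR (P AND NOT Q AND R) OR (P AND Q AND NOT R)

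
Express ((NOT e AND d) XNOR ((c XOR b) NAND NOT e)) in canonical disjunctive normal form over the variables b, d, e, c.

(NOT b AND NOT d AND NOT e AND c) OR (NOT b AND d AND NOT e AND NOT c) OR (b AND NOT d AND NOT e AND NOT c) OR (b AND d AND NOT e AND c)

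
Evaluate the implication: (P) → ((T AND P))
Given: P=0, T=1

Antecedent (P) = 0; consequent ((T AND P)) = 0.
0 → 0 = 1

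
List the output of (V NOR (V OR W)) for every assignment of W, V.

W | V | Output
--------------
0 | 0 | 1
0 | 1 | 0
1 | 0 | 0
1 | 1 | 0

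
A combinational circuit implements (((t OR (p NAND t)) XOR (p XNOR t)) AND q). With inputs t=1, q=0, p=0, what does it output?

Substituting: (((1 OR (0 NAND 1)) XOR (0 XNOR 1)) AND 0)
= 0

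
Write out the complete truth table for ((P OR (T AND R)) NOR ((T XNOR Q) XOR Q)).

R | Q | P | T | Output
----------------------
0 | 0 | 0 | 0 | 0
0 | 0 | 0 | 1 | 1
0 | 0 | 1 | 0 | 0
0 | 0 | 1 | 1 | 0
0 | 1 | 0 | 0 | 0
0 | 1 | 0 | 1 | 1
0 | 1 | 1 | 0 | 0
0 | 1 | 1 | 1 | 0
1 | 0 | 0 | 0 | 0
1 | 0 | 0 | 1 | 0
1 | 0 | 1 | 0 | 0
1 | 0 | 1 | 1 | 0
1 | 1 | 0 | 0 | 0
1 | 1 | 0 | 1 | 0
1 | 1 | 1 | 0 | 0
1 | 1 | 1 | 1 | 0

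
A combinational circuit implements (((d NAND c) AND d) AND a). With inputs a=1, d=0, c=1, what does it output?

Substituting: (((0 NAND 1) AND 0) AND 1)
= 0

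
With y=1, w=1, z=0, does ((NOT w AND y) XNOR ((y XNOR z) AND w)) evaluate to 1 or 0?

Substituting: ((NOT 1 AND 1) XNOR ((1 XNOR 0) AND 1))
= 1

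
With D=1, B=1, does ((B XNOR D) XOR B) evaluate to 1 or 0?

Substituting: ((1 XNOR 1) XOR 1)
= 0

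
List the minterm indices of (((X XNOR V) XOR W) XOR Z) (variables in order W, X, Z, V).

Σm(0, 3, 5, 6, 9, 10, 12, 15) = (NOT W AND NOT X AND NOT Z AND NOT V) OR (NOT W AND NOT X AND Z AND V) OR (NOT W AND X AND NOT Z AND V) OR (NOT W AND X AND Z AND NOT V) OR (W AND NOT X AND NOT Z AND V) OR (W AND NOT X AND Z AND NOT V) OR (W AND X AND NOT Z AND NOT V) OR (W AND X AND Z AND V)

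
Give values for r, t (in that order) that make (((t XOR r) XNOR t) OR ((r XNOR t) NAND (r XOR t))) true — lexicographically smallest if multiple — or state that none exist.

r=0, t=0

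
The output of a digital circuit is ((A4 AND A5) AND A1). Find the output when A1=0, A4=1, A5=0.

Substituting: ((1 AND 0) AND 0)
= 0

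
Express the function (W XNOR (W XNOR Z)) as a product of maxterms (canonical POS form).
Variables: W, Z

ΠM(0, 2) = (W OR Z) AND (NOT W OR Z)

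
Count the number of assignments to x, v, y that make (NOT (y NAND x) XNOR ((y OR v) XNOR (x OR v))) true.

Satisfying assignments: (0,0,1), (1,0,0), (1,0,1), (1,1,1)
Count: 4 out of 8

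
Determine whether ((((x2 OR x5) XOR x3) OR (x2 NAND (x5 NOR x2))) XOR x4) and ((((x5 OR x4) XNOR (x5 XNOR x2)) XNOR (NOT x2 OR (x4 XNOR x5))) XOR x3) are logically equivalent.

No. Counterexample: with x3=0, x2=0, x4=0, x5=0, Expression 1 = 1 but Expression 2 = 0.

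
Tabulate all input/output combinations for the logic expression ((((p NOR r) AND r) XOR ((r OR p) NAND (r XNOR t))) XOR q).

r | q | p | t | Output
----------------------
0 | 0 | 0 | 0 | 1
0 | 0 | 0 | 1 | 1
0 | 0 | 1 | 0 | 0
0 | 0 | 1 | 1 | 1
0 | 1 | 0 | 0 | 0
0 | 1 | 0 | 1 | 0
0 | 1 | 1 | 0 | 1
0 | 1 | 1 | 1 | 0
1 | 0 | 0 | 0 | 1
1 | 0 | 0 | 1 | 0
1 | 0 | 1 | 0 | 1
1 | 0 | 1 | 1 | 0
1 | 1 | 0 | 0 | 0
1 | 1 | 0 | 1 | 1
1 | 1 | 1 | 0 | 0
1 | 1 | 1 | 1 | 1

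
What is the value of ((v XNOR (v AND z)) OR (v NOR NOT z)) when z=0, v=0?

Substituting: ((0 XNOR (0 AND 0)) OR (0 NOR NOT 0))
= 1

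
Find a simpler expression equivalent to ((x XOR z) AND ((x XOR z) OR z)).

By absorption (E AND (E OR v) = E):
= (x XOR z)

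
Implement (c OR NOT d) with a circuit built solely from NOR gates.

((c NOR (d NOR d)) NOR (c NOR (d NOR d)))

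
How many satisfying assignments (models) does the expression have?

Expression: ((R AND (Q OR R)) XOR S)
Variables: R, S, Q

Satisfying assignments: (0,1,0), (0,1,1), (1,0,0), (1,0,1)
Count: 4 out of 8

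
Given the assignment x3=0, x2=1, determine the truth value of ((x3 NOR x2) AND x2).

Substituting: ((0 NOR 1) AND 1)
= 0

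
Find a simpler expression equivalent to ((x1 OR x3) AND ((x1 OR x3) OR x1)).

By absorption (E AND (E OR v) = E):
= (x1 OR x3)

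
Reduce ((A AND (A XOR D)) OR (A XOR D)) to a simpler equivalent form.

By absorption (E OR (E AND v) = E):
= (A XOR D)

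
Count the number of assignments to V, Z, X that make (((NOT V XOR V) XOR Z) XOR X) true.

Satisfying assignments: (0,0,0), (0,1,1), (1,0,0), (1,1,1)
Count: 4 out of 8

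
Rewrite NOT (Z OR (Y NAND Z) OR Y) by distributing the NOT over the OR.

NOT Z AND NOT (Y NAND Z) AND NOT Y
De Morgan's: NOT(OR of terms) = AND of negations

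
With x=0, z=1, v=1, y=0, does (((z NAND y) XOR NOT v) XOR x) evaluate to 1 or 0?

Substituting: (((1 NAND 0) XOR NOT 1) XOR 0)
= 1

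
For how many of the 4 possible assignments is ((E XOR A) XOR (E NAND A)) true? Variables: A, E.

Satisfying assignments: (0,0)
Count: 1 out of 4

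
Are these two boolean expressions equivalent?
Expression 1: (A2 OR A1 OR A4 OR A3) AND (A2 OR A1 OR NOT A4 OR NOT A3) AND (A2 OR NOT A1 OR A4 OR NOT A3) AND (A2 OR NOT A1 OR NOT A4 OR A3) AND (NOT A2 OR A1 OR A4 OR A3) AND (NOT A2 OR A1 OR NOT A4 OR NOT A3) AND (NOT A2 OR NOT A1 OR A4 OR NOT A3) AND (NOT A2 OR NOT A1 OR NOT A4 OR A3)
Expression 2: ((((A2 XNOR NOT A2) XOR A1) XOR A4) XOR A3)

Yes, they are equivalent — the two output columns agree on all 16 assignments:
A2 | A1 | A4 | A3 | Expression 1 | Expression 2
-----------------------------------------------
0 | 0 | 0 | 0 | 0 | 0
0 | 0 | 0 | 1 | 1 | 1
0 | 0 | 1 | 0 | 1 | 1
0 | 0 | 1 | 1 | 0 | 0
0 | 1 | 0 | 0 | 1 | 1
0 | 1 | 0 | 1 | 0 | 0
0 | 1 | 1 | 0 | 0 | 0
0 | 1 | 1 | 1 | 1 | 1
1 | 0 | 0 | 0 | 0 | 0
1 | 0 | 0 | 1 | 1 | 1
1 | 0 | 1 | 0 | 1 | 1
1 | 0 | 1 | 1 | 0 | 0
1 | 1 | 0 | 0 | 1 | 1
1 | 1 | 0 | 1 | 0 | 0
1 | 1 | 1 | 0 | 0 | 0
1 | 1 | 1 | 1 | 1 | 1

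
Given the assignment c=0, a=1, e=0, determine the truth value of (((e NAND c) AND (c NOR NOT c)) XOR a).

Substituting: (((0 NAND 0) AND (0 NOR NOT 0)) XOR 1)
= 1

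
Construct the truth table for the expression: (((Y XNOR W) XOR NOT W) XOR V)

Y | V | W | Output
------------------
0 | 0 | 0 | 0
0 | 0 | 1 | 0
0 | 1 | 0 | 1
0 | 1 | 1 | 1
1 | 0 | 0 | 1
1 | 0 | 1 | 1
1 | 1 | 0 | 0
1 | 1 | 1 | 0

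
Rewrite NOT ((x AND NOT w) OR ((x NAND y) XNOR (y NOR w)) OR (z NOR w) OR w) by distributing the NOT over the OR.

NOT (x AND NOT w) AND NOT ((x NAND y) XNOR (y NOR w)) AND NOT (z NOR w) AND NOT w
De Morgan's: NOT(OR of terms) = AND of negations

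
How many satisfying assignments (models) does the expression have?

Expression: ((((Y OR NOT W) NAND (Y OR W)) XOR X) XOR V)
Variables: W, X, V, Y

Satisfying assignments: (0,0,0,0), (0,0,1,1), (0,1,0,1), (0,1,1,0), (1,0,0,0), (1,0,1,1), (1,1,0,1), (1,1,1,0)
Count: 8 out of 16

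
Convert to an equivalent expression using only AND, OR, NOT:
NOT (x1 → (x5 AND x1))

x1 AND NOT (x5 AND x1)
(Negated implication: NOT(A → B) = A AND NOT B)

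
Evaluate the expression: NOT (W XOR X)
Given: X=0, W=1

Substituting: NOT (1 XOR 0)
= 0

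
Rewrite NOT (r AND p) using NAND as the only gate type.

(((r NAND p) NAND (r NAND p)) NAND ((r NAND p) NAND (r NAND p)))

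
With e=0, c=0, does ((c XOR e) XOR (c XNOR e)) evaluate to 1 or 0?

Substituting: ((0 XOR 0) XOR (0 XNOR 0))
= 1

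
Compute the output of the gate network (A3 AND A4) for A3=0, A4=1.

Substituting: (0 AND 1)
= 0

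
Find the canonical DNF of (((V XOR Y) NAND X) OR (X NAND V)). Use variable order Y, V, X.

(NOT Y AND NOT V AND NOT X) OR (NOT Y AND NOT V AND X) OR (NOT Y AND V AND NOT X) OR (Y AND NOT V AND NOT X) OR (Y AND NOT V AND X) OR (Y AND V AND NOT X) OR (Y AND V AND X)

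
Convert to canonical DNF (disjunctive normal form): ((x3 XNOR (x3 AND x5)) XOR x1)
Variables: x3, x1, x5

(NOT x3 AND NOT x1 AND NOT x5) OR (NOT x3 AND NOT x1 AND x5) OR (x3 AND NOT x1 AND x5) OR (x3 AND x1 AND NOT x5)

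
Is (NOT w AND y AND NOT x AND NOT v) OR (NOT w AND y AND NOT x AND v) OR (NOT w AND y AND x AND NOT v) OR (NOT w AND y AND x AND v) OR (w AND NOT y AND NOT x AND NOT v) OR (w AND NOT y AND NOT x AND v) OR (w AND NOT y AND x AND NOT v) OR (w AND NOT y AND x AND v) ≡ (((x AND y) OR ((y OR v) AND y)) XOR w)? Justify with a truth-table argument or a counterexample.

Yes, they are equivalent — the two output columns agree on all 16 assignments:
w | y | x | v | Expression 1 | Expression 2
-------------------------------------------
0 | 0 | 0 | 0 | 0 | 0
0 | 0 | 0 | 1 | 0 | 0
0 | 0 | 1 | 0 | 0 | 0
0 | 0 | 1 | 1 | 0 | 0
0 | 1 | 0 | 0 | 1 | 1
0 | 1 | 0 | 1 | 1 | 1
0 | 1 | 1 | 0 | 1 | 1
0 | 1 | 1 | 1 | 1 | 1
1 | 0 | 0 | 0 | 1 | 1
1 | 0 | 0 | 1 | 1 | 1
1 | 0 | 1 | 0 | 1 | 1
1 | 0 | 1 | 1 | 1 | 1
1 | 1 | 0 | 0 | 0 | 0
1 | 1 | 0 | 1 | 0 | 0
1 | 1 | 1 | 0 | 0 | 0
1 | 1 | 1 | 1 | 0 | 0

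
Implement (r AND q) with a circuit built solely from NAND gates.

((r NAND q) NAND (r NAND q))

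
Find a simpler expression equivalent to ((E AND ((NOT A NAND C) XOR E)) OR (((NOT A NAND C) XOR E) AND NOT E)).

By distribution ((E AND v) OR (E AND NOT v) = E):
= ((NOT A NAND C) XOR E)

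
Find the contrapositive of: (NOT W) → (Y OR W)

Contrapositive: NOT (Y OR W) → W
Note: A statement and its contrapositive are logically equivalent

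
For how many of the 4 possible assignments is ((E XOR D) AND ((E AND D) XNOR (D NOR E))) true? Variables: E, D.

Satisfying assignments: (0,1), (1,0)
Count: 2 out of 4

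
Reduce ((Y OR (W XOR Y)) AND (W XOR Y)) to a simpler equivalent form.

By absorption (E AND (E OR v) = E):
= (W XOR Y)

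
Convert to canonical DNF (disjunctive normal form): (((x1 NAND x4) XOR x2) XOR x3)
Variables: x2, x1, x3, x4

(NOT x2 AND NOT x1 AND NOT x3 AND NOT x4) OR (NOT x2 AND NOT x1 AND NOT x3 AND x4) OR (NOT x2 AND x1 AND NOT x3 AND NOT x4) OR (NOT x2 AND x1 AND x3 AND x4) OR (x2 AND NOT x1 AND x3 AND NOT x4) OR (x2 AND NOT x1 AND x3 AND x4) OR (x2 AND x1 AND NOT x3 AND x4) OR (x2 AND x1 AND x3 AND NOT x4)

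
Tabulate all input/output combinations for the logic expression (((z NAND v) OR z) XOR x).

z | v | x | Output
------------------
0 | 0 | 0 | 1
0 | 0 | 1 | 0
0 | 1 | 0 | 1
0 | 1 | 1 | 0
1 | 0 | 0 | 1
1 | 0 | 1 | 0
1 | 1 | 0 | 1
1 | 1 | 1 | 0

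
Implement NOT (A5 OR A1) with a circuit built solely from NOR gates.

(((A5 NOR A1) NOR (A5 NOR A1)) NOR ((A5 NOR A1) NOR (A5 NOR A1)))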